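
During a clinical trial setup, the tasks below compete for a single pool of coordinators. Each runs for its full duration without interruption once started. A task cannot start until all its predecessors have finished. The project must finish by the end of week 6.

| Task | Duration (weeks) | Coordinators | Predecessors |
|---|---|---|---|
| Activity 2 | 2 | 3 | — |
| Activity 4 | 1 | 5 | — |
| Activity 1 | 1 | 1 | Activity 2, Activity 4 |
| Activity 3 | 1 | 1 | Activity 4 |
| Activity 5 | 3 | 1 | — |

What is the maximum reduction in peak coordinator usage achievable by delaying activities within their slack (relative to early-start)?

4

Early-start peak: w1:9  w2:5  w3:2  w4:0  w5:0  w6:0 ⇒ 9.
Leveled (Activity 2@1, Activity 4@3, Activity 1@4, Activity 3@4, Activity 5@4): w1:3  w2:3  w3:5  w4:3  w5:1  w6:1 ⇒ 5.
Reduction 9 − 5 = 4.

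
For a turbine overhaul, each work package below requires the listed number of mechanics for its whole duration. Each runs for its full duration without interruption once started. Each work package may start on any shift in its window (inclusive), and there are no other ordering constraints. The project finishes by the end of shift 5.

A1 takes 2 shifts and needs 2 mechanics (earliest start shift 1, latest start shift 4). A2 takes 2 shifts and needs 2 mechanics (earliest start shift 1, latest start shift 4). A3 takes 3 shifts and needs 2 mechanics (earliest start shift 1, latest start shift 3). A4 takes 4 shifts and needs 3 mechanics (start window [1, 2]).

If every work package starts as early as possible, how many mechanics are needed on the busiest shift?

9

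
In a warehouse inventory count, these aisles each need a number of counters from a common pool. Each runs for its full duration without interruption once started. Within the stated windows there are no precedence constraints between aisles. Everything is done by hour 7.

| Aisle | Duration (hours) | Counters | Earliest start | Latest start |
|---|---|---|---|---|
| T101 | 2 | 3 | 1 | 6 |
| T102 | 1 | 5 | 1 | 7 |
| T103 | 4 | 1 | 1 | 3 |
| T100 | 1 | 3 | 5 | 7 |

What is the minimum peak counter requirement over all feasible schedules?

Early-start (T101@1, T102@1, T103@1, T100@5) gives peak 9: h1:9  h2:4  h3:1  h4:1  h5:3  h6:0  h7:0.
Shift T102→5, T100→6.
Schedule T101@1, T102@5, T103@1, T100@6: h1:4  h2:4  h3:1  h4:1  h5:5  h6:3  h7:0 — peak 5.

5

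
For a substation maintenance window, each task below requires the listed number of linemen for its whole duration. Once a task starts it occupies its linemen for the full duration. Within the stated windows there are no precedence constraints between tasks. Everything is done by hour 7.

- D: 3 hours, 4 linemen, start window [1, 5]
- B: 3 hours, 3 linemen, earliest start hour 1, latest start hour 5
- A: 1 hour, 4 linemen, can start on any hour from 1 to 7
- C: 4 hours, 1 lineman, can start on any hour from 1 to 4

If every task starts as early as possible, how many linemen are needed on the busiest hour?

12

Early-start schedule: D@1, B@1, A@1, C@1.
Load per hour: hour 1: 12, hour 2: 8, hour 3: 8, hour 4: 1, hour 5: 0, hour 6: 0, hour 7: 0.
Peak is 12.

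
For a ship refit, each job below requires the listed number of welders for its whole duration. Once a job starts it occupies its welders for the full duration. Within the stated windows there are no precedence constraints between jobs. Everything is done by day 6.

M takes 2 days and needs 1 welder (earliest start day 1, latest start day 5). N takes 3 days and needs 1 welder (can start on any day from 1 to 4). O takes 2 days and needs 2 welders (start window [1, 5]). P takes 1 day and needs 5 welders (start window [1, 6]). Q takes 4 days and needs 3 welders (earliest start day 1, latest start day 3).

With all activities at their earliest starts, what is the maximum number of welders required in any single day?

Early-start schedule: M@1, N@1, O@1, P@1, Q@1.
Load per day: day 1: 12, day 2: 7, day 3: 4, day 4: 3, day 5: 0, day 6: 0.
Peak is 12.

12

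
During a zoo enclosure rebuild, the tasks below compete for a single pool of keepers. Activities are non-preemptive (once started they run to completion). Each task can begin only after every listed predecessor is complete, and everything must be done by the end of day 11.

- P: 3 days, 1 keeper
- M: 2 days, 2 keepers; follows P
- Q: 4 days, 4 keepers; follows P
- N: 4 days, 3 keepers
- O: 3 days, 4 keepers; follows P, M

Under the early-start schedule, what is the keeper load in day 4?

9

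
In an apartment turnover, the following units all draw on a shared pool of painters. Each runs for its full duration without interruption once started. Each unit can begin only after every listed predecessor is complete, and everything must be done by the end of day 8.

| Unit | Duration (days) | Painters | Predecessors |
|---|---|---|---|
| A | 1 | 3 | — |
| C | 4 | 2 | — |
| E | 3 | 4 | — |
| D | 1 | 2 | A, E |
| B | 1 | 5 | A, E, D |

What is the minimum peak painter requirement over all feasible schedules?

5

Early-start (A@1, C@1, E@1, D@4, B@5) gives peak 9: d1:9  d2:6  d3:6  d4:4  d5:5  d6:0  d7:0  d8:0.
Shift A→4, C→4, D→5, B→8.
Schedule A@4, C@4, E@1, D@5, B@8: d1:4  d2:4  d3:4  d4:5  d5:4  d6:2  d7:2  d8:5 — peak 5.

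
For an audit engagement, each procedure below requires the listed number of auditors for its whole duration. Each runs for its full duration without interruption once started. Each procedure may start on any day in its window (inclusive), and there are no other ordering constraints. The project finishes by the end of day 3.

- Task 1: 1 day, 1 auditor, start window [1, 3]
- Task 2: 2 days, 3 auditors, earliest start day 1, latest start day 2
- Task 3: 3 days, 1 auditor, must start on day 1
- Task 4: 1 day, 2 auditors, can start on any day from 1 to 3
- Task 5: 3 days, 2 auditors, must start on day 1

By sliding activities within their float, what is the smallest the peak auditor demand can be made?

6

Early-start (Task 1@1, Task 2@1, Task 3@1, Task 4@1, Task 5@1) gives peak 9: d1:9  d2:6  d3:3.
Shift Task 2→2.
Schedule Task 1@1, Task 2@2, Task 3@1, Task 4@1, Task 5@1: d1:6  d2:6  d3:6 — peak 6.
Total auditor-days = 18 over 3 days ⇒ peak ≥ ⌈18/3⌉ = 6, so 6 is optimal.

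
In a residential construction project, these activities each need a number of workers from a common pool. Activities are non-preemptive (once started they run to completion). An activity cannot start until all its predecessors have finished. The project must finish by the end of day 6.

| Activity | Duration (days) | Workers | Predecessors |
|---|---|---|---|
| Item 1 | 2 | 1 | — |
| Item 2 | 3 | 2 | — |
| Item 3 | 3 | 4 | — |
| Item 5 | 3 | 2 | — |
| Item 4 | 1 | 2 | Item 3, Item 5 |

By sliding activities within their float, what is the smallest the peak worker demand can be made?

Early-start (Item 1@1, Item 2@1, Item 3@1, Item 5@1, Item 4@4) gives peak 9: d1:9  d2:9  d3:8  d4:2  d5:0  d6:0.
Shift Item 2→4, Item 5→3, Item 4→6.
Schedule Item 1@1, Item 2@4, Item 3@1, Item 5@3, Item 4@6: d1:5  d2:5  d3:6  d4:4  d5:4  d6:4 — peak 6.

6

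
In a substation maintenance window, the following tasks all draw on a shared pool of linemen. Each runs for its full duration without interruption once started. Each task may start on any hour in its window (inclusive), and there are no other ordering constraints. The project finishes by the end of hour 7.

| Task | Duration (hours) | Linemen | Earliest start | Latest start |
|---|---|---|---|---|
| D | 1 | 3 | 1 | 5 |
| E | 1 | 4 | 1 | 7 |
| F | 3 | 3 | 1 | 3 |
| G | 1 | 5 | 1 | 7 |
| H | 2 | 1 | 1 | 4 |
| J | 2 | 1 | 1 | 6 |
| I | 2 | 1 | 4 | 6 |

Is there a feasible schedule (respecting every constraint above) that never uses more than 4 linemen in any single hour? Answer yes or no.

The minimum achievable peak is 5; 4 < 5, so no feasible schedule stays within the cap.

no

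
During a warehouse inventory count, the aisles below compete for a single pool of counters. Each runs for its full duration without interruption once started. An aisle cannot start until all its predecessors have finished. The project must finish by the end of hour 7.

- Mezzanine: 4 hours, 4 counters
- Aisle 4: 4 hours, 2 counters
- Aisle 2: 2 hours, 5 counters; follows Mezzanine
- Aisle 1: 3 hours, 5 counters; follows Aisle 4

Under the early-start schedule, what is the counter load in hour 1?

6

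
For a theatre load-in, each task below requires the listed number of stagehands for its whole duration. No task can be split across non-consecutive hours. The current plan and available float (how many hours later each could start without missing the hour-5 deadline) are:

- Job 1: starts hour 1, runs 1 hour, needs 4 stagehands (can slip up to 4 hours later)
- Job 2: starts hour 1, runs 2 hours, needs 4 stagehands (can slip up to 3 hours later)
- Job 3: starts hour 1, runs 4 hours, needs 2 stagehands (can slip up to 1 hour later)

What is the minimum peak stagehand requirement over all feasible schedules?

Early-start (Job 1@1, Job 2@1, Job 3@1) gives peak 10: h1:10  h2:6  h3:2  h4:2  h5:0.
Shift Job 2→2.
Schedule Job 1@1, Job 2@2, Job 3@1: h1:6  h2:6  h3:6  h4:2  h5:0 — peak 6.

6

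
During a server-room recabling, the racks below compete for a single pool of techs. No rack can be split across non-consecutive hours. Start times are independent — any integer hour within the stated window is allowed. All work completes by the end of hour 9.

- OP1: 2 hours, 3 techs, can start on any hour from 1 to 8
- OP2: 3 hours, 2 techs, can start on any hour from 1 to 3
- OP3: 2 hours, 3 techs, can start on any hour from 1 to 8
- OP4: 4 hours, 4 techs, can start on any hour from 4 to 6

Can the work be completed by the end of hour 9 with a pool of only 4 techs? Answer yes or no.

The minimum achievable peak is 5; 4 < 5, so no feasible schedule stays within the cap.

no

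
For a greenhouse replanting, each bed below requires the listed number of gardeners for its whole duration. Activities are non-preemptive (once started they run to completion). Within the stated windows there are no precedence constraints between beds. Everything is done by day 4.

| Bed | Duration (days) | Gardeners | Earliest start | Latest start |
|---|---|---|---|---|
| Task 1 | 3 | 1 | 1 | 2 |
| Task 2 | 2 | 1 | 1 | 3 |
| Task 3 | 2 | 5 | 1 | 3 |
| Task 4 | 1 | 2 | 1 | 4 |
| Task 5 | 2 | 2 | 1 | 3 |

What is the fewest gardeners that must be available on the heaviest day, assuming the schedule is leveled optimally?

Early-start (Task 1@1, Task 2@1, Task 3@1, Task 4@1, Task 5@1) gives peak 11: d1:11  d2:9  d3:1  d4:0.
Shift Task 3→3.
Schedule Task 1@1, Task 2@1, Task 3@3, Task 4@1, Task 5@1: d1:6  d2:4  d3:6  d4:5 — peak 6.
Total gardener-days = 21 over 4 days ⇒ peak ≥ ⌈21/4⌉ = 6, so 6 is optimal.

6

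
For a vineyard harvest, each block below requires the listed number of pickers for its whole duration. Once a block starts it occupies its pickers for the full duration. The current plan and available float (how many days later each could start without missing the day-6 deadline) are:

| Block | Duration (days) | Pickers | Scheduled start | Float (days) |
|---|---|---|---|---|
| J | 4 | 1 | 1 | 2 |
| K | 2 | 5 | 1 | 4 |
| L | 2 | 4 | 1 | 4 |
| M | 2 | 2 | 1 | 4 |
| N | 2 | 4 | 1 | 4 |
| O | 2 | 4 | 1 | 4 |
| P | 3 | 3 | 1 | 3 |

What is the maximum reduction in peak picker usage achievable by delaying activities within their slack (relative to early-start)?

14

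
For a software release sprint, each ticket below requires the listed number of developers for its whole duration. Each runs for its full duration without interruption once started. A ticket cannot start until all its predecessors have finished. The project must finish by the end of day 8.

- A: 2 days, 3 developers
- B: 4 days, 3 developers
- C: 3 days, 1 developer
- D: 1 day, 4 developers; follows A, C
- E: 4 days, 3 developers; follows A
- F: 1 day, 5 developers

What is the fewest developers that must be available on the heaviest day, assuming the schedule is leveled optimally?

6

Early-start (A@1, B@1, C@1, D@4, E@3, F@1) gives peak 12: d1:12  d2:7  d3:7  d4:10  d5:3  d6:3  d7:0  d8:0.
Shift C→5, D→8, F→7.
Schedule A@1, B@1, C@5, D@8, E@3, F@7: d1:6  d2:6  d3:6  d4:6  d5:4  d6:4  d7:6  d8:4 — peak 6.
Total developer-days = 42 over 8 days ⇒ peak ≥ ⌈42/8⌉ = 6, so 6 is optimal.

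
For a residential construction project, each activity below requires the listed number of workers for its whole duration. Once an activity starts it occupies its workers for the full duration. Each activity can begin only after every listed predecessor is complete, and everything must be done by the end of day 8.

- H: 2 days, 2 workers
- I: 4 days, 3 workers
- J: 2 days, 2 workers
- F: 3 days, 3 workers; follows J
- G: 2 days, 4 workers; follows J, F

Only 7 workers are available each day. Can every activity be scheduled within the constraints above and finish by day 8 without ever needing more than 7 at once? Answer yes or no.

yes

Schedule H@1, I@3, J@1, F@3, G@7: d1:4  d2:4  d3:6  d4:6  d5:6  d6:3  d7:4  d8:4 — peak 6 ≤ 7.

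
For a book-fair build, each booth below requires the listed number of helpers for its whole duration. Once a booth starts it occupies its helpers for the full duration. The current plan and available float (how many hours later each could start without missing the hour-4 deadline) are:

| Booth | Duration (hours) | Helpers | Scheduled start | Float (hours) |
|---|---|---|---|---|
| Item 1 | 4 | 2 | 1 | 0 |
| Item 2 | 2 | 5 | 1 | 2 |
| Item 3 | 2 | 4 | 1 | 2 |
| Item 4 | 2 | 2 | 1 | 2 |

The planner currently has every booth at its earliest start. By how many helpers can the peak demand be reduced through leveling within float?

5

Early-start peak: h1:13  h2:13  h3:2  h4:2 ⇒ 13.
Leveled (Item 1@1, Item 2@1, Item 3@3, Item 4@3): h1:7  h2:7  h3:8  h4:8 ⇒ 8.
Reduction 13 − 8 = 5.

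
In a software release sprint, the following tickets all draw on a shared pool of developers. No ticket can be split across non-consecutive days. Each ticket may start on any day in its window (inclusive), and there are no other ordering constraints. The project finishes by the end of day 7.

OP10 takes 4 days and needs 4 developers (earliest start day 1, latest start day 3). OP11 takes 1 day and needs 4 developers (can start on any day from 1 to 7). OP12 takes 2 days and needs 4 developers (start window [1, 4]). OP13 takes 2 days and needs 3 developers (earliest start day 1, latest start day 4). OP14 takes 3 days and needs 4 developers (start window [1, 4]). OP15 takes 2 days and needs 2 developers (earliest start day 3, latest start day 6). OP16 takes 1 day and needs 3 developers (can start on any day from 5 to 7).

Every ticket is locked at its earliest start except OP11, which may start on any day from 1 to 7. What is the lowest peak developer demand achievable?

OP11@1: d1:19  d2:15  d3:10  d4:6  d5:3  d6:0  d7:0 → peak 19
OP11@2: d1:15  d2:19  d3:10  d4:6  d5:3  d6:0  d7:0 → peak 19
OP11@3: d1:15  d2:15  d3:14  d4:6  d5:3  d6:0  d7:0 → peak 15
OP11@4: d1:15  d2:15  d3:10  d4:10  d5:3  d6:0  d7:0 → peak 15
OP11@5: d1:15  d2:15  d3:10  d4:6  d5:7  d6:0  d7:0 → peak 15
OP11@6: d1:15  d2:15  d3:10  d4:6  d5:3  d6:4  d7:0 → peak 15
OP11@7: d1:15  d2:15  d3:10  d4:6  d5:3  d6:0  d7:4 → peak 15
Best is OP11@3, peak 15.

15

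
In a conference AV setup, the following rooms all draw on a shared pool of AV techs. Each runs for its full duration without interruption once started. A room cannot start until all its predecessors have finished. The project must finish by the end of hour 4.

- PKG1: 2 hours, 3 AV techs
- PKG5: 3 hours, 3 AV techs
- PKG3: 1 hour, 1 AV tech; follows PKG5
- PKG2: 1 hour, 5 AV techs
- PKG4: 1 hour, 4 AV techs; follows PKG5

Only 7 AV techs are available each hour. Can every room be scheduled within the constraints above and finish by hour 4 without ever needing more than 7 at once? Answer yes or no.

no

The minimum achievable peak is 8; 7 < 8, so no feasible schedule stays within the cap.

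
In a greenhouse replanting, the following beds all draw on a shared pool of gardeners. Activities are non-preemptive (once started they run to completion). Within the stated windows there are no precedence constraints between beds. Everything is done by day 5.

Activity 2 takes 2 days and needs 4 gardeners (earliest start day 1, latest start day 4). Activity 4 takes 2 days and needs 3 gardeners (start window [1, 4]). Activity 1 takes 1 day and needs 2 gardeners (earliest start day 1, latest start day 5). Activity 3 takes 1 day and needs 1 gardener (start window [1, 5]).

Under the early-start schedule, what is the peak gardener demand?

10

Early-start schedule: Activity 2@1, Activity 4@1, Activity 1@1, Activity 3@1.
Load per day: day 1: 10, day 2: 7, day 3: 0, day 4: 0, day 5: 0.
Peak is 10.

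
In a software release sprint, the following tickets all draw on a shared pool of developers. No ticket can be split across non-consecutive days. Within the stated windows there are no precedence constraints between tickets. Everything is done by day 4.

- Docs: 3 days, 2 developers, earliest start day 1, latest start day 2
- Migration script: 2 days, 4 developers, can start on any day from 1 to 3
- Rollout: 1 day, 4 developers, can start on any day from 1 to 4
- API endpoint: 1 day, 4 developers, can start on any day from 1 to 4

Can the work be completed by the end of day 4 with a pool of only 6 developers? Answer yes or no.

yes

Schedule Docs@1, Migration script@1, Rollout@3, API endpoint@4: d1:6  d2:6  d3:6  d4:4 — peak 6 ≤ 6.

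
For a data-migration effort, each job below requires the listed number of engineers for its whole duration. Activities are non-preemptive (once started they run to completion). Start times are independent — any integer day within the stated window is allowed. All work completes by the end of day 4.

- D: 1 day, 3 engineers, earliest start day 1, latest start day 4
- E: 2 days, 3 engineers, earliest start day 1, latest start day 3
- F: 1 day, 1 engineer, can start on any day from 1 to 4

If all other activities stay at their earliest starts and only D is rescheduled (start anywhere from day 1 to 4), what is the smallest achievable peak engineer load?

D@1: d1:7  d2:3  d3:0  d4:0 → peak 7
D@2: d1:4  d2:6  d3:0  d4:0 → peak 6
D@3: d1:4  d2:3  d3:3  d4:0 → peak 4
D@4: d1:4  d2:3  d3:0  d4:3 → peak 4
Best is D@3, peak 4.

4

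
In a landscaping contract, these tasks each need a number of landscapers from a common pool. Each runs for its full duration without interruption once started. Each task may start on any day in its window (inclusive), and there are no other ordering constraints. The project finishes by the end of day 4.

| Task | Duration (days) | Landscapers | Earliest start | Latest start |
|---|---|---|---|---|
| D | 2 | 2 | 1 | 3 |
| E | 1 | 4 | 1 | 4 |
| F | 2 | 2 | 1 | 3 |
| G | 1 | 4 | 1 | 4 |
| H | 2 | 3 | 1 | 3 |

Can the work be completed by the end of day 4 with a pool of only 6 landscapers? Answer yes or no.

Schedule D@1, E@1, F@3, G@2, H@3: d1:6  d2:6  d3:5  d4:5 — peak 6 ≤ 6.

yes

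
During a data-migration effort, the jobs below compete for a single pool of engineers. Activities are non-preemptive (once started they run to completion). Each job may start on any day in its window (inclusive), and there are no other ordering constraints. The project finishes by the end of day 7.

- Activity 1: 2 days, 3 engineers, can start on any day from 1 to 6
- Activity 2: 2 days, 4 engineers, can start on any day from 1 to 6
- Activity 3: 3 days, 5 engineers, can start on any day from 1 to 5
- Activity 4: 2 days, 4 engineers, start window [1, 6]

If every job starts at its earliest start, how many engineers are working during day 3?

At early start, day 3 has: Activity 3.
Demand: 5 = 5.

5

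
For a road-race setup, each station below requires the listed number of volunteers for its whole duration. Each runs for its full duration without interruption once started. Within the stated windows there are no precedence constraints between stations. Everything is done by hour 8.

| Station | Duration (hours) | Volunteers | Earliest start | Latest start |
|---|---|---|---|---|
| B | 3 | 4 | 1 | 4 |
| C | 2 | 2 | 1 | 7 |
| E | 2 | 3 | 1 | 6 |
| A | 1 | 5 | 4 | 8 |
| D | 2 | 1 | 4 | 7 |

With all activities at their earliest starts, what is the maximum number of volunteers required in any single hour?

9

Early-start schedule: B@1, C@1, E@1, A@4, D@4.
Load per hour: hour 1: 9, hour 2: 9, hour 3: 4, hour 4: 6, hour 5: 1, hour 6: 0, hour 7: 0, hour 8: 0.
Peak is 9.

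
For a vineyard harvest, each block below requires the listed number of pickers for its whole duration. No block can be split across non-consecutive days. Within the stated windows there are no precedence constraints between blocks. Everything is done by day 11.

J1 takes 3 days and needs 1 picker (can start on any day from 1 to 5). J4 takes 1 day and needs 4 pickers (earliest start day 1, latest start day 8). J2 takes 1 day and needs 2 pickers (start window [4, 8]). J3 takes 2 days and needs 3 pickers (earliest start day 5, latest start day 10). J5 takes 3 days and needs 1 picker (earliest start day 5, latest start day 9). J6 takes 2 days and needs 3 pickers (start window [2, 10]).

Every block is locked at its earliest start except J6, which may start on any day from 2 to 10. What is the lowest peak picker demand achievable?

J6@2: d1:5  d2:4  d3:4  d4:2  d5:4  d6:4  d7:1  d8:0  d9:0  d10:0  d11:0 → peak 5
J6@3: d1:5  d2:1  d3:4  d4:5  d5:4  d6:4  d7:1  d8:0  d9:0  d10:0  d11:0 → peak 5
J6@4: d1:5  d2:1  d3:1  d4:5  d5:7  d6:4  d7:1  d8:0  d9:0  d10:0  d11:0 → peak 7
J6@5: d1:5  d2:1  d3:1  d4:2  d5:7  d6:7  d7:1  d8:0  d9:0  d10:0  d11:0 → peak 7
J6@6: d1:5  d2:1  d3:1  d4:2  d5:4  d6:7  d7:4  d8:0  d9:0  d10:0  d11:0 → peak 7
J6@7: d1:5  d2:1  d3:1  d4:2  d5:4  d6:4  d7:4  d8:3  d9:0  d10:0  d11:0 → peak 5
J6@8: d1:5  d2:1  d3:1  d4:2  d5:4  d6:4  d7:1  d8:3  d9:3  d10:0  d11:0 → peak 5
J6@9: d1:5  d2:1  d3:1  d4:2  d5:4  d6:4  d7:1  d8:0  d9:3  d10:3  d11:0 → peak 5
J6@10: d1:5  d2:1  d3:1  d4:2  d5:4  d6:4  d7:1  d8:0  d9:0  d10:3  d11:3 → peak 5
Best is J6@2, peak 5.

5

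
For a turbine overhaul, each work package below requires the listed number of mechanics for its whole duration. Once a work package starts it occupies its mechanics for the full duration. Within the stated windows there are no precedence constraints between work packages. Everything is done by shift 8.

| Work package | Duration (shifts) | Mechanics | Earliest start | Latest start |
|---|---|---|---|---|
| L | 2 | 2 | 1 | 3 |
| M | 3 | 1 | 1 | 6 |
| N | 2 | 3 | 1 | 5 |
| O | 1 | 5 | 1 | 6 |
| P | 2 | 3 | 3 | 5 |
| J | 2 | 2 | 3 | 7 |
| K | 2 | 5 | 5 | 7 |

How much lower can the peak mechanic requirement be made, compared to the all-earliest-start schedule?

Early-start peak: s1:11  s2:6  s3:6  s4:5  s5:5  s6:5  s7:0  s8:0 ⇒ 11.
Leveled (L@1, M@1, N@1, O@3, P@4, J@4, K@6): s1:6  s2:6  s3:6  s4:5  s5:5  s6:5  s7:5  s8:0 ⇒ 6.
Reduction 11 − 6 = 5.

5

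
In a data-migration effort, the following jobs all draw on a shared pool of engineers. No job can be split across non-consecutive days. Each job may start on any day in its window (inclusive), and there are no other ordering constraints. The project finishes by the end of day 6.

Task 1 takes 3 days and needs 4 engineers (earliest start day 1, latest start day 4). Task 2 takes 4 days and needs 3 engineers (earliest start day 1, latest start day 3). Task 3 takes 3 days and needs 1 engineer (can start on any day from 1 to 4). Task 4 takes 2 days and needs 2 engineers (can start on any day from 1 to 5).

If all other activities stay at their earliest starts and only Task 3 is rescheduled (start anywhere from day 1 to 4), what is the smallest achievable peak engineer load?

9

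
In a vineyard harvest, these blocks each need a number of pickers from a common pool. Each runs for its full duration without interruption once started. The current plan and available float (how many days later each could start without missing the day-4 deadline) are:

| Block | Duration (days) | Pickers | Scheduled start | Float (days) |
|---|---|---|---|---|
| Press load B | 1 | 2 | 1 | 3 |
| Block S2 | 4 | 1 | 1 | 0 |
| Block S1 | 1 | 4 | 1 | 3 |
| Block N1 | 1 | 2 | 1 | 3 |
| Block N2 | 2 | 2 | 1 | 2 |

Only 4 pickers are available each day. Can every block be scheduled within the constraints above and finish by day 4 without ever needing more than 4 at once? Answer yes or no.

The minimum achievable peak is 5; 4 < 5, so no feasible schedule stays within the cap.

no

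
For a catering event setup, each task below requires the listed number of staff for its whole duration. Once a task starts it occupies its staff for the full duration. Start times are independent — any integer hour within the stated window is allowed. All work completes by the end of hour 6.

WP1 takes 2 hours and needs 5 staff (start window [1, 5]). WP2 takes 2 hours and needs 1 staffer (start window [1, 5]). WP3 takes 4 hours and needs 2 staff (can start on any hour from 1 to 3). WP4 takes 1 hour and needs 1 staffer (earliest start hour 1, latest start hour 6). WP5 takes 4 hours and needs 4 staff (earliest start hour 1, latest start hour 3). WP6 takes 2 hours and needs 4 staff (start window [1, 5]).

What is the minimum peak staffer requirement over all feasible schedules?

Early-start (WP1@1, WP2@1, WP3@1, WP4@1, WP5@1, WP6@1) gives peak 17: h1:17  h2:16  h3:6  h4:6  h5:0  h6:0.
Shift WP4→3, WP5→3, WP6→5.
Schedule WP1@1, WP2@1, WP3@1, WP4@3, WP5@3, WP6@5: h1:8  h2:8  h3:7  h4:6  h5:8  h6:8 — peak 8.
Total staffer-hours = 45 over 6 hours ⇒ peak ≥ ⌈45/6⌉ = 8, so 8 is optimal.

8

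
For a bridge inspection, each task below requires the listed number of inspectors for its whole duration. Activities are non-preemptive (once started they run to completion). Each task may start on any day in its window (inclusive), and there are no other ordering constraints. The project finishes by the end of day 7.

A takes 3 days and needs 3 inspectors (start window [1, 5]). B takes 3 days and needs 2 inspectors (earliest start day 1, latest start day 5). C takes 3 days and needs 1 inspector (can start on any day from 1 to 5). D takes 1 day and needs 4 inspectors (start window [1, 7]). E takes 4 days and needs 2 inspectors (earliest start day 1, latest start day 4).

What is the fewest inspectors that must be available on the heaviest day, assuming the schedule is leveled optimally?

5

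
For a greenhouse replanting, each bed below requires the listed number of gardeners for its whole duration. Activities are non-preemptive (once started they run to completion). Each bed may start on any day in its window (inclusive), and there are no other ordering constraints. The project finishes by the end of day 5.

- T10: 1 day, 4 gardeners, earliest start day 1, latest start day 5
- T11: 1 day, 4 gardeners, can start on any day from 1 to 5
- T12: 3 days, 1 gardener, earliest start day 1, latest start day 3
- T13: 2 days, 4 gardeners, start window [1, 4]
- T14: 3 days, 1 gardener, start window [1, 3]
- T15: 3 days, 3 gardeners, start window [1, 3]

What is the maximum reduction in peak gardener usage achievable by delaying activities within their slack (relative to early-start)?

10

Early-start peak: d1:17  d2:9  d3:5  d4:0  d5:0 ⇒ 17.
Leveled (T10@1, T11@2, T12@1, T13@4, T14@1, T15@3): d1:6  d2:6  d3:5  d4:7  d5:7 ⇒ 7.
Reduction 17 − 7 = 10.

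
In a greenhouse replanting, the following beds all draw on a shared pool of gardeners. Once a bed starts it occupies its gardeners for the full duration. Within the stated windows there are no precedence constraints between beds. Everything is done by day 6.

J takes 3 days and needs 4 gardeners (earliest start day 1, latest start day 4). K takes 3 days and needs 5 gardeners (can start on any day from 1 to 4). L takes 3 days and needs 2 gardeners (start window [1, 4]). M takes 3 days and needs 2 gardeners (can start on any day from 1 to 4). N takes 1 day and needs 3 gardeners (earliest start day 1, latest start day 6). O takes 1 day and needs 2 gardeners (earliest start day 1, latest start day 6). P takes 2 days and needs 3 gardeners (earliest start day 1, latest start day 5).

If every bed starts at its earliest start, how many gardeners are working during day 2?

At early start, day 2 has: J, K, L, M, P.
Demand: 4 + 5 + 2 + 2 + 3 = 16.

16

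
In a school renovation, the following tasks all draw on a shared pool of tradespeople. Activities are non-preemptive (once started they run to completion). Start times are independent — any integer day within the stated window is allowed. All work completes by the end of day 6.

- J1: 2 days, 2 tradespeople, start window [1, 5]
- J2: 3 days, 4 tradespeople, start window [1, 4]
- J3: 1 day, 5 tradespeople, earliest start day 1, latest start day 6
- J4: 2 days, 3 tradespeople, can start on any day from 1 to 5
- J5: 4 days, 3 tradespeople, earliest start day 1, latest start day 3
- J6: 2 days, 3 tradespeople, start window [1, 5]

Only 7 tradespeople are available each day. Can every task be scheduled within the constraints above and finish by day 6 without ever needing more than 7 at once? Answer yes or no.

Total tradesperson-days = 45; over 6 days the average is 45/6 > 7, so some day must exceed 7.

no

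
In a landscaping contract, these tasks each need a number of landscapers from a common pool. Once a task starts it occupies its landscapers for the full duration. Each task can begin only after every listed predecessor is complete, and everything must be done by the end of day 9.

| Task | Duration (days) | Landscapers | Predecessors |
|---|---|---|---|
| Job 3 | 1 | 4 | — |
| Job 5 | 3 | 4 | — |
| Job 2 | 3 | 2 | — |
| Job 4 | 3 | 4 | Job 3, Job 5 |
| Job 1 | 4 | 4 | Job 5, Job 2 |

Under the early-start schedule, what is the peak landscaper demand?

10

Early-start schedule: Job 3@1, Job 5@1, Job 2@1, Job 4@4, Job 1@4.
Load per day: day 1: 10, day 2: 6, day 3: 6, day 4: 8, day 5: 8, day 6: 8, day 7: 4, day 8: 0, day 9: 0.
Peak is 10.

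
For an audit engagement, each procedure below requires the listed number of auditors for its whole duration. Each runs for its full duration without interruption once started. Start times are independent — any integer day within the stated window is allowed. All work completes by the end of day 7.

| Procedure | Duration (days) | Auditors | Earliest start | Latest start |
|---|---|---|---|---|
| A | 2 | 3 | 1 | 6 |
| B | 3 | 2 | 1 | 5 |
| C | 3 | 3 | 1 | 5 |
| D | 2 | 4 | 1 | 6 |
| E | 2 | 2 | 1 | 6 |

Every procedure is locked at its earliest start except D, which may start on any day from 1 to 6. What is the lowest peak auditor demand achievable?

10

D@1: d1:14  d2:14  d3:5  d4:0  d5:0  d6:0  d7:0 → peak 14
D@2: d1:10  d2:14  d3:9  d4:0  d5:0  d6:0  d7:0 → peak 14
D@3: d1:10  d2:10  d3:9  d4:4  d5:0  d6:0  d7:0 → peak 10
D@4: d1:10  d2:10  d3:5  d4:4  d5:4  d6:0  d7:0 → peak 10
D@5: d1:10  d2:10  d3:5  d4:0  d5:4  d6:4  d7:0 → peak 10
D@6: d1:10  d2:10  d3:5  d4:0  d5:0  d6:4  d7:4 → peak 10
Best is D@3, peak 10.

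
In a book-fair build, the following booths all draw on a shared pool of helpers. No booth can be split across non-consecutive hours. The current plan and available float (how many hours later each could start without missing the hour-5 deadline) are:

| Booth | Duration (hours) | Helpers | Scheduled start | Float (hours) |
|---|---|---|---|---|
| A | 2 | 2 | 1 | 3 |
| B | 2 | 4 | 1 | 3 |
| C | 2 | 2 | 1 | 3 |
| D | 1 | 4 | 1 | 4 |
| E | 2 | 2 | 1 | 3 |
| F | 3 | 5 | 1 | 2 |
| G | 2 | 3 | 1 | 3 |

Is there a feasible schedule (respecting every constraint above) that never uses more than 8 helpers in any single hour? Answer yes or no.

no

Total helper-hours = 45; over 5 hours the average is 45/5 > 8, so some hour must exceed 8.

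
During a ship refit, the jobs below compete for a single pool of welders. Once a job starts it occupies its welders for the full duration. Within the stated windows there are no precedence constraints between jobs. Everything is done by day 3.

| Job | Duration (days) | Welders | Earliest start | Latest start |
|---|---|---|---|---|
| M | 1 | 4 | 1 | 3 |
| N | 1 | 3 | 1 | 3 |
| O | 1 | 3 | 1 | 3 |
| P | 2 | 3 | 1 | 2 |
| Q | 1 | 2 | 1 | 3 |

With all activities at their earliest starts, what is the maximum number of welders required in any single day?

Early-start schedule: M@1, N@1, O@1, P@1, Q@1.
Load per day: day 1: 15, day 2: 3, day 3: 0.
Peak is 15.

15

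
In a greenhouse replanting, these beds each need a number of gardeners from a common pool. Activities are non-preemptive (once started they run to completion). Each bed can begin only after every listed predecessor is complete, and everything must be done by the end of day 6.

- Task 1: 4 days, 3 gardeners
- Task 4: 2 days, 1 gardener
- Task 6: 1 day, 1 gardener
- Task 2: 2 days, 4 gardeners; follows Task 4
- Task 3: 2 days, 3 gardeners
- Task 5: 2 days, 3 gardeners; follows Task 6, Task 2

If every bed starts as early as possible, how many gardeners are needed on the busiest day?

8

Early-start schedule: Task 1@1, Task 4@1, Task 6@1, Task 2@3, Task 3@1, Task 5@5.
Load per day: day 1: 8, day 2: 7, day 3: 7, day 4: 7, day 5: 3, day 6: 3.
Peak is 8.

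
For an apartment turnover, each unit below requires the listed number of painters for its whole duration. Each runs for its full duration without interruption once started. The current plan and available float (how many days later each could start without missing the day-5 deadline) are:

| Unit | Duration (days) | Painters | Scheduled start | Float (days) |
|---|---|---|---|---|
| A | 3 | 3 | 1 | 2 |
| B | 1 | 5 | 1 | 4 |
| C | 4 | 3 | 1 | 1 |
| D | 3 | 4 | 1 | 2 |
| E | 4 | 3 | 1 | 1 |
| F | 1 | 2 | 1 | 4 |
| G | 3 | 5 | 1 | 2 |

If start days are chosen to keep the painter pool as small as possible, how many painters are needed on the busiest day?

18

Early-start (A@1, B@1, C@1, D@1, E@1, F@1, G@1) gives peak 25: d1:25  d2:18  d3:18  d4:6  d5:0.
Shift F→2, G→3.
Schedule A@1, B@1, C@1, D@1, E@1, F@2, G@3: d1:18  d2:15  d3:18  d4:11  d5:5 — peak 18.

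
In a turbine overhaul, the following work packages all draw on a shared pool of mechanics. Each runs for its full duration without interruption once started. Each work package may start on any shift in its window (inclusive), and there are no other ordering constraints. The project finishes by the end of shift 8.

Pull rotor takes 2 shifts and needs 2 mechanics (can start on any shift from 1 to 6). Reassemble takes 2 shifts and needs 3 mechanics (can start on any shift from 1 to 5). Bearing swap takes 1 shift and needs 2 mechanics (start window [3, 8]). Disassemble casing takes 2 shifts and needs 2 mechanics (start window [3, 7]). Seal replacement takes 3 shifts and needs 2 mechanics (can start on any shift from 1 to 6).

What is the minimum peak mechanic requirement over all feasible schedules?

4

Early-start (Pull rotor@1, Reassemble@1, Bearing swap@3, Disassemble casing@3, Seal replacement@1) gives peak 7: s1:7  s2:7  s3:6  s4:2  s5:0  s6:0  s7:0  s8:0.
Shift Reassemble→3, Bearing swap→5, Disassemble casing→5, Seal replacement→6.
Schedule Pull rotor@1, Reassemble@3, Bearing swap@5, Disassemble casing@5, Seal replacement@6: s1:2  s2:2  s3:3  s4:3  s5:4  s6:4  s7:2  s8:2 — peak 4.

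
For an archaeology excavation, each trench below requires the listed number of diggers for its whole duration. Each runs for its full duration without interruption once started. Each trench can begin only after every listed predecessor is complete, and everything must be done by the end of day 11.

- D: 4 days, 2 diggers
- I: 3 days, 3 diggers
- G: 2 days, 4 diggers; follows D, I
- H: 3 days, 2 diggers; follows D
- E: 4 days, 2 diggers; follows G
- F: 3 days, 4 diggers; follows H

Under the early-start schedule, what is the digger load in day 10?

At early start, day 10 has: E, F.
Demand: 2 + 4 = 6.

6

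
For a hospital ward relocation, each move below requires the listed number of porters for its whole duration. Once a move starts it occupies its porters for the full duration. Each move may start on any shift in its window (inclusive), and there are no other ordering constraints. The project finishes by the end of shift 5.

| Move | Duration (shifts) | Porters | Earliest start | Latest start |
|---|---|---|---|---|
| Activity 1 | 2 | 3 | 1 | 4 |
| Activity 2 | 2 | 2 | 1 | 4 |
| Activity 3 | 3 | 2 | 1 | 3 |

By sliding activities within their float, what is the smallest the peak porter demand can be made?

Early-start (Activity 1@1, Activity 2@1, Activity 3@1) gives peak 7: s1:7  s2:7  s3:2  s4:0  s5:0.
Shift Activity 2→3, Activity 3→3.
Schedule Activity 1@1, Activity 2@3, Activity 3@3: s1:3  s2:3  s3:4  s4:4  s5:2 — peak 4.
Total porter-shifts = 16 over 5 shifts ⇒ peak ≥ ⌈16/5⌉ = 4, so 4 is optimal.

4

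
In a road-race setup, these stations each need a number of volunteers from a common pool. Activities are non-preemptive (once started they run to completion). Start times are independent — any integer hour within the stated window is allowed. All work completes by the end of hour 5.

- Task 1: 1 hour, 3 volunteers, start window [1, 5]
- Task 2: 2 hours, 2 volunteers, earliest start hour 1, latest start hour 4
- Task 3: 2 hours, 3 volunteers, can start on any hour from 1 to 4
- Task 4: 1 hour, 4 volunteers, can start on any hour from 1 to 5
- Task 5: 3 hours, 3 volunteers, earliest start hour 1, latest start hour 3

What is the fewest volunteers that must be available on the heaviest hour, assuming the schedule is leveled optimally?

Early-start (Task 1@1, Task 2@1, Task 3@1, Task 4@1, Task 5@1) gives peak 15: h1:15  h2:8  h3:3  h4:0  h5:0.
Shift Task 3→3, Task 4→2, Task 5→3.
Schedule Task 1@1, Task 2@1, Task 3@3, Task 4@2, Task 5@3: h1:5  h2:6  h3:6  h4:6  h5:3 — peak 6.
Total volunteer-hours = 26 over 5 hours ⇒ peak ≥ ⌈26/5⌉ = 6, so 6 is optimal.

6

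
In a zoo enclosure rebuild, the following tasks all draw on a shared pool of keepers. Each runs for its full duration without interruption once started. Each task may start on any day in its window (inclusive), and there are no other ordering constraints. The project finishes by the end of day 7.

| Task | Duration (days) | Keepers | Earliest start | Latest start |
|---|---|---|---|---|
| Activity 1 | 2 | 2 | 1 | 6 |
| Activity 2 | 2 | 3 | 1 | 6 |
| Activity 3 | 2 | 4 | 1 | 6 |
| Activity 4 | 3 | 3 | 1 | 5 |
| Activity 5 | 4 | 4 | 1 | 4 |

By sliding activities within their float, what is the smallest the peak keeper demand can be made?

7

Early-start (Activity 1@1, Activity 2@1, Activity 3@1, Activity 4@1, Activity 5@1) gives peak 16: d1:16  d2:16  d3:7  d4:4  d5:0  d6:0  d7:0.
Shift Activity 2→3, Activity 4→5, Activity 5→3.
Schedule Activity 1@1, Activity 2@3, Activity 3@1, Activity 4@5, Activity 5@3: d1:6  d2:6  d3:7  d4:7  d5:7  d6:7  d7:3 — peak 7.
Total keeper-days = 43 over 7 days ⇒ peak ≥ ⌈43/7⌉ = 7, so 7 is optimal.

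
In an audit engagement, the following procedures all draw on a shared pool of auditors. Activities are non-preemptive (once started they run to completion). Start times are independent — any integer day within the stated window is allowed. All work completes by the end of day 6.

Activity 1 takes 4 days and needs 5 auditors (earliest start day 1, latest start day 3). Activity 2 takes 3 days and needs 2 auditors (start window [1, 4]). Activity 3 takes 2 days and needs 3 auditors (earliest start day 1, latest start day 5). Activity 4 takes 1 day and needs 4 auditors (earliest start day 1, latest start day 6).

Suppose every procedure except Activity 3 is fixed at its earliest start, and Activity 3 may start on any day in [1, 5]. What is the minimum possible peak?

Activity 3@1: d1:14  d2:10  d3:7  d4:5  d5:0  d6:0 → peak 14
Activity 3@2: d1:11  d2:10  d3:10  d4:5  d5:0  d6:0 → peak 11
Activity 3@3: d1:11  d2:7  d3:10  d4:8  d5:0  d6:0 → peak 11
Activity 3@4: d1:11  d2:7  d3:7  d4:8  d5:3  d6:0 → peak 11
Activity 3@5: d1:11  d2:7  d3:7  d4:5  d5:3  d6:3 → peak 11
Best is Activity 3@2, peak 11.

11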